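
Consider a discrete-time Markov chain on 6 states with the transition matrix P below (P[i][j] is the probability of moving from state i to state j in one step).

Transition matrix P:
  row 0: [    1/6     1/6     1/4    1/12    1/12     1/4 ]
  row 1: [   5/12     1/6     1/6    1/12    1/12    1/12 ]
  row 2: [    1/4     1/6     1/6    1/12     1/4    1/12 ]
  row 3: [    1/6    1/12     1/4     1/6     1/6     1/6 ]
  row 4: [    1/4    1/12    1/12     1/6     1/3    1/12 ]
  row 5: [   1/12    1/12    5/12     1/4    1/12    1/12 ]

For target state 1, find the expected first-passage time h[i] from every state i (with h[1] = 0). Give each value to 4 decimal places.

h = [7.7780, 0.0000, 7.7982, 8.4970, 8.5707, 8.4392]

First-step conditioning: h[1] = 0; for i ≠ 1, h[i] = 1 + Σ_k P[i][k]·h[k].
  h[0] = 1 + 1/6·h[0] + 1/4·h[2] + 1/12·h[3] + 1/12·h[4] + 1/4·h[5]
  h[2] = 1 + 1/4·h[0] + 1/6·h[2] + 1/12·h[3] + 1/4·h[4] + 1/12·h[5]
  h[3] = 1 + 1/6·h[0] + 1/4·h[2] + 1/6·h[3] + 1/6·h[4] + 1/6·h[5]
  h[4] = 1 + 1/4·h[0] + 1/12·h[2] + 1/6·h[3] + 1/3·h[4] + 1/12·h[5]
  h[5] = 1 + 1/12·h[0] + 5/12·h[2] + 1/4·h[3] + 1/12·h[4] + 1/12·h[5]
Solving the 5×5 linear system over states ≠ 1 gives exactly h = [28833/3707, 0, 2628/337, 5727/674, 63543/7414, 2844/337] (h[1] = 0 is the target).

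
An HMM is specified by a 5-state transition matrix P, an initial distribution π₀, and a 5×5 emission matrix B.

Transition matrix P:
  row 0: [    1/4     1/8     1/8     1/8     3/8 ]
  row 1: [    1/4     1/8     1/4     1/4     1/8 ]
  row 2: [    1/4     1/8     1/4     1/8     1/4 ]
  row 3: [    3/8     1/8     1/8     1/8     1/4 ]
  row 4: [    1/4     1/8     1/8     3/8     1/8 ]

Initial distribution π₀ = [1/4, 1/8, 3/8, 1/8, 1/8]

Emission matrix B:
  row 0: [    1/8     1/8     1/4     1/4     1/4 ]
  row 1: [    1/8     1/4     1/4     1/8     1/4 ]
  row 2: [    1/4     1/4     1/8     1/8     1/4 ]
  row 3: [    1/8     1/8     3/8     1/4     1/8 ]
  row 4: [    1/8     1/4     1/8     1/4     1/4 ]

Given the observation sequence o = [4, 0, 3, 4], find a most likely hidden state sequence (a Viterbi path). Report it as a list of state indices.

t=0: δ = [6.250e-02, 3.125e-02, 9.375e-02, 1.562e-02, 3.125e-02]  (obs o_0=4)
t=1: δ = [2.930e-03, 1.465e-03, 5.859e-03, 1.465e-03, 2.930e-03]  ψ = [2, 2, 2, 2, 0]  (obs o_1=0)
t=2: δ = [3.662e-04, 9.155e-05, 1.831e-04, 2.747e-04, 3.662e-04]  ψ = [2, 2, 2, 4, 2]  (obs o_2=3)
t=3: δ = [2.575e-05, 1.144e-05, 1.144e-05, 1.717e-05, 3.433e-05]  ψ = [3, 0, 0, 4, 0]  (obs o_3=4)
backtrack: best end state = 4; path = [2, 2, 0, 4]

path = [2, 2, 0, 4]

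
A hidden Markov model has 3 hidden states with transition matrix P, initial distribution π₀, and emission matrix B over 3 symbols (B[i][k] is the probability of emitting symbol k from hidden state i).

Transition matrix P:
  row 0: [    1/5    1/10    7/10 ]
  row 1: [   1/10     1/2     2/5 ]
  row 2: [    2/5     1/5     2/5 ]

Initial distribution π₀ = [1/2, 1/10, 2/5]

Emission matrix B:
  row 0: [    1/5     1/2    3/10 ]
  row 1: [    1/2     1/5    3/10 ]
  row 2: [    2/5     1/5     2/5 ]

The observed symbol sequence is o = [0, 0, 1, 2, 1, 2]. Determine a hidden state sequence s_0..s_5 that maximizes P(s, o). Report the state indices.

path = [0, 2, 0, 2, 0, 2]

t=0: δ = [1.000e-01, 5.000e-02, 1.600e-01]  (obs o_0=0)
t=1: δ = [1.280e-02, 1.600e-02, 2.800e-02]  ψ = [2, 2, 0]  (obs o_1=0)
t=2: δ = [5.600e-03, 1.600e-03, 2.240e-03]  ψ = [2, 1, 2]  (obs o_2=1)
t=3: δ = [3.360e-04, 2.400e-04, 1.568e-03]  ψ = [0, 1, 0]  (obs o_3=2)
t=4: δ = [3.136e-04, 6.272e-05, 1.254e-04]  ψ = [2, 2, 2]  (obs o_4=1)
t=5: δ = [1.882e-05, 9.408e-06, 8.781e-05]  ψ = [0, 0, 0]  (obs o_5=2)
backtrack: best end state = 2; path = [0, 2, 0, 2, 0, 2]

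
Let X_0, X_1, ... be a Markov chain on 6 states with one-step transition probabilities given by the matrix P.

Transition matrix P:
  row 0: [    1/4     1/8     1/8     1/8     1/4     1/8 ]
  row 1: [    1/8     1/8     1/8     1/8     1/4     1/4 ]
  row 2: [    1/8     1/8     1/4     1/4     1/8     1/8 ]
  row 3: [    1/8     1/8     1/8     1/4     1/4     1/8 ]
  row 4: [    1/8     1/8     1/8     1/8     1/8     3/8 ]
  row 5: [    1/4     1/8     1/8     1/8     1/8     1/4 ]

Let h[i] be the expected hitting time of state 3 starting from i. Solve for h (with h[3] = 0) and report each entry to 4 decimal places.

First-step conditioning: h[3] = 0; for i ≠ 3, h[i] = 1 + Σ_k P[i][k]·h[k].
  h[0] = 1 + 1/4·h[0] + 1/8·h[1] + 1/8·h[2] + 1/4·h[4] + 1/8·h[5]
  h[1] = 1 + 1/8·h[0] + 1/8·h[1] + 1/8·h[2] + 1/4·h[4] + 1/4·h[5]
  h[2] = 1 + 1/8·h[0] + 1/8·h[1] + 1/4·h[2] + 1/8·h[4] + 1/8·h[5]
  h[4] = 1 + 1/8·h[0] + 1/8·h[1] + 1/8·h[2] + 1/8·h[4] + 3/8·h[5]
  h[5] = 1 + 1/4·h[0] + 1/8·h[1] + 1/8·h[2] + 1/8·h[4] + 1/4·h[5]
Solving the 5×5 linear system over states ≠ 3 gives exactly h = [7, 7, 6, 0, 7, 7] (h[3] = 0 is the target).

h = [7.0000, 7.0000, 6.0000, 0.0000, 7.0000, 7.0000]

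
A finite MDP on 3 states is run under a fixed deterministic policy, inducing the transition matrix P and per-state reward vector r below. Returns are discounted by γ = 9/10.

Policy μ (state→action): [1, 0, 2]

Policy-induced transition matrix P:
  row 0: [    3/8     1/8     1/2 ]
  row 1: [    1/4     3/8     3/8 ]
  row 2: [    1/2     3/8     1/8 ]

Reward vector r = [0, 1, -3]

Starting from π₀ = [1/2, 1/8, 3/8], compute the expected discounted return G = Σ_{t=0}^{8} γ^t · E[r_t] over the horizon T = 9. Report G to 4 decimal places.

G = -4.8205

t=0: π = [0.5000, 0.1250, 0.3750], E[r] = -1.0000, γ^t·E[r] = -1.000000, running G = -1.000000
t=1: π = [0.4063, 0.2500, 0.3438], E[r] = -0.7813, γ^t·E[r] = -0.703125, running G = -1.703125
t=2: π = [0.3867, 0.2734, 0.3398], E[r] = -0.7461, γ^t·E[r] = -0.604336, running G = -2.307461
t=3: π = [0.3833, 0.2783, 0.3384], E[r] = -0.7368, γ^t·E[r] = -0.537139, running G = -2.844600
t=4: π = [0.3825, 0.2792, 0.3383], E[r] = -0.7358, γ^t·E[r] = -0.482744, running G = -3.327345
t=5: π = [0.3824, 0.2794, 0.3382], E[r] = -0.7353, γ^t·E[r] = -0.434204, running G = -3.761549
t=6: π = [0.3824, 0.2794, 0.3382], E[r] = -0.7353, γ^t·E[r] = -0.390779, running G = -4.152328
t=7: π = [0.3824, 0.2794, 0.3382], E[r] = -0.7353, γ^t·E[r] = -0.351688, running G = -4.504016
t=8: π = [0.3824, 0.2794, 0.3382], E[r] = -0.7353, γ^t·E[r] = -0.316521, running G = -4.820537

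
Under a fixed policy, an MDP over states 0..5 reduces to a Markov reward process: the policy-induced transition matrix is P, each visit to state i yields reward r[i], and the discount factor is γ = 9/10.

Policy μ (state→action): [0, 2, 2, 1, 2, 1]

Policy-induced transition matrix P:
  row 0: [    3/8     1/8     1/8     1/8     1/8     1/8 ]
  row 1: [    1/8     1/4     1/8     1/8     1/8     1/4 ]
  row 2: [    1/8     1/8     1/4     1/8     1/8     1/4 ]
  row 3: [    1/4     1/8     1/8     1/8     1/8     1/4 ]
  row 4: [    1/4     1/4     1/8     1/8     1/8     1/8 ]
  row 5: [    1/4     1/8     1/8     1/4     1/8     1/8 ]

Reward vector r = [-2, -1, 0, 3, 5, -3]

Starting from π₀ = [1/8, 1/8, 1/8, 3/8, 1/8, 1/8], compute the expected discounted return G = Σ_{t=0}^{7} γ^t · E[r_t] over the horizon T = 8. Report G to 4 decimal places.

t=0: π = [0.1250, 0.1250, 0.1250, 0.3750, 0.1250, 0.1250], E[r] = 1.0000, γ^t·E[r] = 1.000000, running G = 1.000000
t=1: π = [0.2344, 0.1563, 0.1406, 0.1406, 0.1250, 0.2031], E[r] = -0.1875, γ^t·E[r] = -0.168750, running G = 0.831250
t=2: π = [0.2422, 0.1602, 0.1426, 0.1504, 0.1250, 0.1797], E[r] = -0.1074, γ^t·E[r] = -0.087012, running G = 0.744238
t=3: π = [0.2424, 0.1606, 0.1428, 0.1475, 0.1250, 0.1816], E[r] = -0.1230, γ^t·E[r] = -0.089701, running G = 0.654537
t=4: π = [0.2424, 0.1607, 0.1429, 0.1477, 0.1250, 0.1814], E[r] = -0.1214, γ^t·E[r] = -0.079670, running G = 0.574867
t=5: π = [0.2424, 0.1607, 0.1429, 0.1477, 0.1250, 0.1814], E[r] = -0.1216, γ^t·E[r] = -0.071820, running G = 0.503047
t=6: π = [0.2423, 0.1607, 0.1429, 0.1477, 0.1250, 0.1814], E[r] = -0.1216, γ^t·E[r] = -0.064622, running G = 0.438426
t=7: π = [0.2423, 0.1607, 0.1429, 0.1477, 0.1250, 0.1814], E[r] = -0.1216, γ^t·E[r] = -0.058161, running G = 0.380265

G = 0.3803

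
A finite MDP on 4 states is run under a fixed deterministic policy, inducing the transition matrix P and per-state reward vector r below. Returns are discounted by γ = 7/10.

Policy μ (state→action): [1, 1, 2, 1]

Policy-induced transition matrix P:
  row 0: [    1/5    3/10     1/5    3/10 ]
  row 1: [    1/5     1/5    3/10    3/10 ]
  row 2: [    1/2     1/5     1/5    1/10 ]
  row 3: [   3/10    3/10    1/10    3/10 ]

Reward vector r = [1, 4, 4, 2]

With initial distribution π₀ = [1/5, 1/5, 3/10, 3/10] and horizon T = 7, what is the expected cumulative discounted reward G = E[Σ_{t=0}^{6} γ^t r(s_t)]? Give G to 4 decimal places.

G = 8.1600

t=0: π = [0.2000, 0.2000, 0.3000, 0.3000], E[r] = 2.8000, γ^t·E[r] = 2.800000, running G = 2.800000
t=1: π = [0.3200, 0.2500, 0.1900, 0.2400], E[r] = 2.5600, γ^t·E[r] = 1.792000, running G = 4.592000
t=2: π = [0.2810, 0.2560, 0.2010, 0.2620], E[r] = 2.6330, γ^t·E[r] = 1.290170, running G = 5.882170
t=3: π = [0.2865, 0.2543, 0.1994, 0.2598], E[r] = 2.6209, γ^t·E[r] = 0.898969, running G = 6.781139
t=4: π = [0.2858, 0.2546, 0.1995, 0.2601], E[r] = 2.6224, γ^t·E[r] = 0.629629, running G = 7.410767
t=5: π = [0.2858, 0.2546, 0.1995, 0.2601], E[r] = 2.6222, γ^t·E[r] = 0.440720, running G = 7.851487
t=6: π = [0.2858, 0.2546, 0.1994, 0.2601], E[r] = 2.6222, γ^t·E[r] = 0.308504, running G = 8.159991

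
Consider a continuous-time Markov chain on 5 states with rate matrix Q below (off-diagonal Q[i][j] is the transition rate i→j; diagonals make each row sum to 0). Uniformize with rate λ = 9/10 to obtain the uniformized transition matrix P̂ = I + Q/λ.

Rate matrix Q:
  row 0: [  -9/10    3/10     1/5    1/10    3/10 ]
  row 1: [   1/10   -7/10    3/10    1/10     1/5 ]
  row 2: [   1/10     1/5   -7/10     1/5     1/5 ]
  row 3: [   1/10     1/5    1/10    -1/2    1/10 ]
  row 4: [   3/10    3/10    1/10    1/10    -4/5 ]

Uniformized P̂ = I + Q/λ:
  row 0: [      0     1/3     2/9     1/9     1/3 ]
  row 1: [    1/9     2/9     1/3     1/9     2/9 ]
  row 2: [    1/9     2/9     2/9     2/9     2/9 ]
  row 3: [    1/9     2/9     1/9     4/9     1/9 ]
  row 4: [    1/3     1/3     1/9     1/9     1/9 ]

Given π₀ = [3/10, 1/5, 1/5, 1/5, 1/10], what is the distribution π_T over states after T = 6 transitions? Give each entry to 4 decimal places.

t=0: π = [0.3000, 0.2000, 0.2000, 0.2000, 0.1000]
t=1: π = [0.1000, 0.2667, 0.2111, 0.2000, 0.2222]
t=2: π = [0.1494, 0.2580, 0.2049, 0.2012, 0.1864]
t=3: π = [0.1359, 0.2595, 0.2078, 0.2010, 0.1957]
t=4: π = [0.1395, 0.2591, 0.2070, 0.2012, 0.1932]
t=5: π = [0.1386, 0.2592, 0.2072, 0.2012, 0.1939]
t=6: π = [0.1388, 0.2592, 0.2071, 0.2012, 0.1937]

π = [0.1388, 0.2592, 0.2071, 0.2012, 0.1937]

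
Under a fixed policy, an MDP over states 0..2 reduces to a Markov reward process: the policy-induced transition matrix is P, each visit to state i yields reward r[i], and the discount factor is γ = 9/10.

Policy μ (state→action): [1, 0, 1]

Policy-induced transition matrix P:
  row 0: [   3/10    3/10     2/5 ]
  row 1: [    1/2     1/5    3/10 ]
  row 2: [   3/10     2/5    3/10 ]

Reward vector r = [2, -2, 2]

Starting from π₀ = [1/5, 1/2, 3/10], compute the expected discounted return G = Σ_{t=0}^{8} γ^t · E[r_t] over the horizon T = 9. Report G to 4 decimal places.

G = 4.1141

t=0: π = [0.2000, 0.5000, 0.3000], E[r] = 0.0000, γ^t·E[r] = 0.000000, running G = 0.000000
t=1: π = [0.4000, 0.2800, 0.3200], E[r] = 0.8800, γ^t·E[r] = 0.792000, running G = 0.792000
t=2: π = [0.3560, 0.3040, 0.3400], E[r] = 0.7840, γ^t·E[r] = 0.635040, running G = 1.427040
t=3: π = [0.3608, 0.3036, 0.3356], E[r] = 0.7856, γ^t·E[r] = 0.572702, running G = 1.999742
t=4: π = [0.3607, 0.3032, 0.3361], E[r] = 0.7872, γ^t·E[r] = 0.516482, running G = 2.516224
t=5: π = [0.3606, 0.3033, 0.3361], E[r] = 0.7868, γ^t·E[r] = 0.464626, running G = 2.980850
t=6: π = [0.3607, 0.3033, 0.3361], E[r] = 0.7869, γ^t·E[r] = 0.418184, running G = 3.399034
t=7: π = [0.3607, 0.3033, 0.3361], E[r] = 0.7869, γ^t·E[r] = 0.376365, running G = 3.775399
t=8: π = [0.3607, 0.3033, 0.3361], E[r] = 0.7869, γ^t·E[r] = 0.338728, running G = 4.114127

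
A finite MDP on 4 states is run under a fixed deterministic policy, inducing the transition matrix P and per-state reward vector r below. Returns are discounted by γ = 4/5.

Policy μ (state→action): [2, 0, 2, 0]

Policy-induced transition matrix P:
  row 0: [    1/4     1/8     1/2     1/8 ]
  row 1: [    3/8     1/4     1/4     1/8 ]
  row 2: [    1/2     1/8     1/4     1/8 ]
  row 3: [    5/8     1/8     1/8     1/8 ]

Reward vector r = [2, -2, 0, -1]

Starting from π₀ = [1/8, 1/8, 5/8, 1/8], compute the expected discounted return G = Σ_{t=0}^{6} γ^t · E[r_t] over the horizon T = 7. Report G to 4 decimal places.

t=0: π = [0.1250, 0.1250, 0.6250, 0.1250], E[r] = -0.1250, γ^t·E[r] = -0.125000, running G = -0.125000
t=1: π = [0.4688, 0.1406, 0.2656, 0.1250], E[r] = 0.5313, γ^t·E[r] = 0.425000, running G = 0.300000
t=2: π = [0.3809, 0.1426, 0.3516, 0.1250], E[r] = 0.3516, γ^t·E[r] = 0.225000, running G = 0.525000
t=3: π = [0.4026, 0.1428, 0.3296, 0.1250], E[r] = 0.3945, γ^t·E[r] = 0.202000, running G = 0.727000
t=4: π = [0.3971, 0.1429, 0.3350, 0.1250], E[r] = 0.3835, γ^t·E[r] = 0.157100, running G = 0.884100
t=5: π = [0.3985, 0.1429, 0.3337, 0.1250], E[r] = 0.3863, γ^t·E[r] = 0.126570, running G = 1.010670
t=6: π = [0.3981, 0.1429, 0.3340, 0.1250], E[r] = 0.3856, γ^t·E[r] = 0.101077, running G = 1.111747

G = 1.1117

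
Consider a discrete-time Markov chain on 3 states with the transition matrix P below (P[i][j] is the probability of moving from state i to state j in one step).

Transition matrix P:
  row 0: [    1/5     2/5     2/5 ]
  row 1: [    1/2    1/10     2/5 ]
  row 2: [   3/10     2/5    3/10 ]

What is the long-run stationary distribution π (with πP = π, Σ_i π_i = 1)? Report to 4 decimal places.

π = [0.3287, 0.3077, 0.3636]

Balance equations π_j = Σ_i π_i·P[i][j]:
  π_0 = 1/5·π_0 + 1/2·π_1 + 3/10·π_2
  π_1 = 2/5·π_0 + 1/10·π_1 + 2/5·π_2
  normalize: π_0 + π_1 + π_2 = 1
Solving the linear system gives exactly π = [47/143, 4/13, 4/11].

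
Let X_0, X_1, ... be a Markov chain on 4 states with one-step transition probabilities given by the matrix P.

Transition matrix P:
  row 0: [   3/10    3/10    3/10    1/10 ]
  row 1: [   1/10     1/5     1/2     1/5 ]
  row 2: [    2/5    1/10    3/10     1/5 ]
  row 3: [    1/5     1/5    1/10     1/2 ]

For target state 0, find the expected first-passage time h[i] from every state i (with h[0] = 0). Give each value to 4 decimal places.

h = [0.0000, 4.4444, 3.3333, 4.4444]

First-step conditioning: h[0] = 0; for i ≠ 0, h[i] = 1 + Σ_k P[i][k]·h[k].
  h[1] = 1 + 1/5·h[1] + 1/2·h[2] + 1/5·h[3]
  h[2] = 1 + 1/10·h[1] + 3/10·h[2] + 1/5·h[3]
  h[3] = 1 + 1/5·h[1] + 1/10·h[2] + 1/2·h[3]
Solving the 3×3 linear system over states ≠ 0 gives exactly h = [0, 40/9, 10/3, 40/9] (h[0] = 0 is the target).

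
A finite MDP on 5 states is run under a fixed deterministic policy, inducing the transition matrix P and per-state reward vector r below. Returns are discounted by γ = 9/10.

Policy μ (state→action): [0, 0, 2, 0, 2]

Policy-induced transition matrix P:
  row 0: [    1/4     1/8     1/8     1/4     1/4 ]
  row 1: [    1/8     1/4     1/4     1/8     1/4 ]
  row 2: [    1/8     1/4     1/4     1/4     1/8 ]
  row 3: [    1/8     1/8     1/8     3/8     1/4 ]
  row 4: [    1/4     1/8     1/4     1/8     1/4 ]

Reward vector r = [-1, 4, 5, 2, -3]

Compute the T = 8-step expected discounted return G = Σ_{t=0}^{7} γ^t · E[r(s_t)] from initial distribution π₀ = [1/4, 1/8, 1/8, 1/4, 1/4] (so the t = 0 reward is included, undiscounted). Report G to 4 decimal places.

t=0: π = [0.2500, 0.1250, 0.1250, 0.2500, 0.2500], E[r] = 0.6250, γ^t·E[r] = 0.625000, running G = 0.625000
t=1: π = [0.1875, 0.1563, 0.1875, 0.2344, 0.2344], E[r] = 1.1406, γ^t·E[r] = 1.026563, running G = 1.651563
t=2: π = [0.1777, 0.1680, 0.1973, 0.2305, 0.2266], E[r] = 1.2617, γ^t·E[r] = 1.021992, running G = 2.673555
t=3: π = [0.1755, 0.1707, 0.1990, 0.2295, 0.2253], E[r] = 1.2849, γ^t·E[r] = 0.936701, running G = 3.610256
t=4: π = [0.1751, 0.1712, 0.1994, 0.2292, 0.2251], E[r] = 1.2896, γ^t·E[r] = 0.846074, running G = 4.456330
t=5: π = [0.1750, 0.1713, 0.1995, 0.2291, 0.2251], E[r] = 1.2906, γ^t·E[r] = 0.762057, running G = 5.218387
t=6: π = [0.1750, 0.1713, 0.1995, 0.2291, 0.2251], E[r] = 1.2908, γ^t·E[r] = 0.685967, running G = 5.904354
t=7: π = [0.1750, 0.1714, 0.1995, 0.2291, 0.2251], E[r] = 1.2908, γ^t·E[r] = 0.617393, running G = 6.521748

G = 6.5217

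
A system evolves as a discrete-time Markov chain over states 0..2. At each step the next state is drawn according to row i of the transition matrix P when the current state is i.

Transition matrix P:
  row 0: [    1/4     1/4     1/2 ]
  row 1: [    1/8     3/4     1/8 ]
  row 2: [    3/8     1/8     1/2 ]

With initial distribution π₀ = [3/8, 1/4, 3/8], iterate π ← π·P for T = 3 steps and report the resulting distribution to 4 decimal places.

π = [0.2517, 0.3845, 0.3638]

t=0: π = [0.3750, 0.2500, 0.3750]
t=1: π = [0.2656, 0.3281, 0.4063]
t=2: π = [0.2598, 0.3633, 0.3770]
t=3: π = [0.2517, 0.3845, 0.3638]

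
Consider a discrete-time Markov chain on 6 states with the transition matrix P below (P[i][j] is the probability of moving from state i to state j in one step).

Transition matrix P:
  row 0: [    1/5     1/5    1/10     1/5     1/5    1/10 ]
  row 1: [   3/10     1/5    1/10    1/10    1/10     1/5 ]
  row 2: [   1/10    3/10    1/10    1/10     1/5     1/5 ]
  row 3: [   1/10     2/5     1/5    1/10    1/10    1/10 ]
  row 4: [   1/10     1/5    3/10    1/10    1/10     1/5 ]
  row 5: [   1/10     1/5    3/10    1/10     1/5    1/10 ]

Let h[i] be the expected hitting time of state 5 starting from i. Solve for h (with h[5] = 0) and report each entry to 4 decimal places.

h = [6.5288, 5.9574, 5.8291, 6.4260, 5.8174, 0.0000]

First-step conditioning: h[5] = 0; for i ≠ 5, h[i] = 1 + Σ_k P[i][k]·h[k].
  h[0] = 1 + 1/5·h[0] + 1/5·h[1] + 1/10·h[2] + 1/5·h[3] + 1/5·h[4]
  h[1] = 1 + 3/10·h[0] + 1/5·h[1] + 1/10·h[2] + 1/10·h[3] + 1/10·h[4]
  h[2] = 1 + 1/10·h[0] + 3/10·h[1] + 1/10·h[2] + 1/10·h[3] + 1/5·h[4]
  h[3] = 1 + 1/10·h[0] + 2/5·h[1] + 1/5·h[2] + 1/10·h[3] + 1/10·h[4]
  h[4] = 1 + 1/10·h[0] + 1/5·h[1] + 3/10·h[2] + 1/10·h[3] + 1/10·h[4]
Solving the 5×5 linear system over states ≠ 5 gives exactly h = [15395/2358, 9365/1572, 13745/2358, 30305/4716, 9145/1572, 0] (h[5] = 0 is the target).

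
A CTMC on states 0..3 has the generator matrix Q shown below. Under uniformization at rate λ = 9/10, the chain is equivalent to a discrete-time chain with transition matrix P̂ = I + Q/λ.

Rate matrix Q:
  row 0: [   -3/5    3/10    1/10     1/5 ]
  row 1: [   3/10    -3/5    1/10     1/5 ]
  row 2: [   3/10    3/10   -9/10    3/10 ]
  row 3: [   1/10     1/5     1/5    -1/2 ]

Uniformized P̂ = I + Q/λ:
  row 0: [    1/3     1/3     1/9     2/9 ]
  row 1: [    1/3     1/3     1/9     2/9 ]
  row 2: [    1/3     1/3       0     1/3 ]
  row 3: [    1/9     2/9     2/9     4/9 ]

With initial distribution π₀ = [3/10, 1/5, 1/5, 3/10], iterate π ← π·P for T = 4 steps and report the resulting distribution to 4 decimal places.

t=0: π = [0.3000, 0.2000, 0.2000, 0.3000]
t=1: π = [0.2667, 0.3000, 0.1222, 0.3111]
t=2: π = [0.2642, 0.2988, 0.1321, 0.3049]
t=3: π = [0.2656, 0.2995, 0.1303, 0.3047]
t=4: π = [0.2656, 0.2995, 0.1305, 0.3044]

π = [0.2656, 0.2995, 0.1305, 0.3044]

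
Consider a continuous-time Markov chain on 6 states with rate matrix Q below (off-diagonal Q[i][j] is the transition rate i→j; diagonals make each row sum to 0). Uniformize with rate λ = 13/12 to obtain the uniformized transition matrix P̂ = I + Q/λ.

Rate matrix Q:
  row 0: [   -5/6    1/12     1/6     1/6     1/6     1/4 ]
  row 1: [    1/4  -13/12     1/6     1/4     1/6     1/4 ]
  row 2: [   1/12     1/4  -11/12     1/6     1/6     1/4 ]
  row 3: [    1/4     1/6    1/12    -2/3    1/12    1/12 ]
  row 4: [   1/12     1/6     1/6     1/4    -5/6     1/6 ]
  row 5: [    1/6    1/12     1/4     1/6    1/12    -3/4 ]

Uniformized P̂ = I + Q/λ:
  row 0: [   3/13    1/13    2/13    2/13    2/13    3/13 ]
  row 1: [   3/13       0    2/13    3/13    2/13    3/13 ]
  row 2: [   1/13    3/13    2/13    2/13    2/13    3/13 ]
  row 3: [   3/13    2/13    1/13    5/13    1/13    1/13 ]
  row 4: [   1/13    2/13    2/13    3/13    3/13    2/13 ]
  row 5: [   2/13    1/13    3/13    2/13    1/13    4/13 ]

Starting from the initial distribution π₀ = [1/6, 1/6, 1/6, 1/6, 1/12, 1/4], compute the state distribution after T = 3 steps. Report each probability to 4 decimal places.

π = [0.1711, 0.1185, 0.1526, 0.2241, 0.1311, 0.2025]

t=0: π = [0.1667, 0.1667, 0.1667, 0.1667, 0.0833, 0.2500]
t=1: π = [0.1731, 0.1090, 0.1603, 0.2115, 0.1282, 0.2179]
t=2: π = [0.1696, 0.1193, 0.1543, 0.2209, 0.1307, 0.2051]
t=3: π = [0.1711, 0.1185, 0.1526, 0.2241, 0.1311, 0.2025]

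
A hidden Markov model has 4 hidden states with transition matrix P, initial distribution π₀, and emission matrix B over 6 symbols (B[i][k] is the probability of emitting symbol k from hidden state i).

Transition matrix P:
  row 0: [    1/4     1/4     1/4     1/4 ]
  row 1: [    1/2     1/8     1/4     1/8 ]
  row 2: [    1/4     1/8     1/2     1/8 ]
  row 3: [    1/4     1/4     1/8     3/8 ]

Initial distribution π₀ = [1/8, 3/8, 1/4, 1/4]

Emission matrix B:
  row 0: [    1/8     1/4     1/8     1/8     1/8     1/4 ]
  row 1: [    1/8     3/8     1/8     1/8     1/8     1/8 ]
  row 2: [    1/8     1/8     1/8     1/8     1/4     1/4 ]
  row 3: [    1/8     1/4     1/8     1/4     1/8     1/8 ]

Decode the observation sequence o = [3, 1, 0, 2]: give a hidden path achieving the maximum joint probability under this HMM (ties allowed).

path = [3, 3, 3, 3]

t=0: δ = [1.562e-02, 4.688e-02, 3.125e-02, 6.250e-02]  (obs o_0=3)
t=1: δ = [5.859e-03, 5.859e-03, 1.953e-03, 5.859e-03]  ψ = [1, 3, 2, 3]  (obs o_1=1)
t=2: δ = [3.662e-04, 1.831e-04, 1.831e-04, 2.747e-04]  ψ = [1, 0, 0, 3]  (obs o_2=0)
t=3: δ = [1.144e-05, 1.144e-05, 1.144e-05, 1.287e-05]  ψ = [0, 0, 0, 3]  (obs o_3=2)
backtrack: best end state = 3; path = [3, 3, 3, 3]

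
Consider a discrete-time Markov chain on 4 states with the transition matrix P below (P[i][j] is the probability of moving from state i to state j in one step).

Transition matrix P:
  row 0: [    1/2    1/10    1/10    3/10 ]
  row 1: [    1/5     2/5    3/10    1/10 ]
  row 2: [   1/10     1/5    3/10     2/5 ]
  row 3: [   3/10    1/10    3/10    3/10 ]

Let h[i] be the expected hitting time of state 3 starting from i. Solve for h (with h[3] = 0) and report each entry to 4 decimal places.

h = [3.5294, 4.4444, 3.2026, 0.0000]

First-step conditioning: h[3] = 0; for i ≠ 3, h[i] = 1 + Σ_k P[i][k]·h[k].
  h[0] = 1 + 1/2·h[0] + 1/10·h[1] + 1/10·h[2]
  h[1] = 1 + 1/5·h[0] + 2/5·h[1] + 3/10·h[2]
  h[2] = 1 + 1/10·h[0] + 1/5·h[1] + 3/10·h[2]
Solving the 3×3 linear system over states ≠ 3 gives exactly h = [60/17, 40/9, 490/153, 0] (h[3] = 0 is the target).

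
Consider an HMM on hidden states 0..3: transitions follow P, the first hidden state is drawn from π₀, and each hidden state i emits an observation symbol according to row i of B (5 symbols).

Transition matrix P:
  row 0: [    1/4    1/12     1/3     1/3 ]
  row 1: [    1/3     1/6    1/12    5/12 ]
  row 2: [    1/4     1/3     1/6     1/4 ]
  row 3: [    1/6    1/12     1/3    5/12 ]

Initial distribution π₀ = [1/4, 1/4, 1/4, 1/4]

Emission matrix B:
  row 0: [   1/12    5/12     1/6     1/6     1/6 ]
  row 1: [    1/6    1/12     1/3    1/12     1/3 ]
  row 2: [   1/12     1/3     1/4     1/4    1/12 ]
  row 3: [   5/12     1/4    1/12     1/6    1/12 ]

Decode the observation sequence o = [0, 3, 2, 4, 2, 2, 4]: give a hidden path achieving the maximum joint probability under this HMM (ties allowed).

t=0: δ = [2.083e-02, 4.167e-02, 2.083e-02, 1.042e-01]  (obs o_0=0)
t=1: δ = [2.894e-03, 7.234e-04, 8.681e-03, 7.234e-03]  ψ = [3, 3, 3, 3]  (obs o_1=3)
t=2: δ = [3.617e-04, 9.645e-04, 6.028e-04, 2.512e-04]  ψ = [2, 2, 3, 3]  (obs o_2=2)
t=3: δ = [5.358e-05, 6.698e-05, 1.005e-05, 3.349e-05]  ψ = [1, 2, 0, 1]  (obs o_3=4)
t=4: δ = [3.721e-06, 3.721e-06, 4.465e-06, 2.326e-06]  ψ = [1, 1, 0, 1]  (obs o_4=2)
t=5: δ = [2.067e-07, 4.961e-07, 3.101e-07, 1.292e-07]  ψ = [1, 2, 0, 1]  (obs o_5=2)
t=6: δ = [2.756e-08, 3.445e-08, 5.742e-09, 1.723e-08]  ψ = [1, 2, 0, 1]  (obs o_6=4)
backtrack: best end state = 1; path = [3, 3, 2, 1, 0, 2, 1]

path = [3, 3, 2, 1, 0, 2, 1]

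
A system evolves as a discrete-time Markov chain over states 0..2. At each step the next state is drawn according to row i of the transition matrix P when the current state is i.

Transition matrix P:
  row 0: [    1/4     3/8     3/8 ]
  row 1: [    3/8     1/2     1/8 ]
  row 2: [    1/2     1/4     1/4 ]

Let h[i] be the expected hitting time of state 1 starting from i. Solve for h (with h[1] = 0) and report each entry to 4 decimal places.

First-step conditioning: h[1] = 0; for i ≠ 1, h[i] = 1 + Σ_k P[i][k]·h[k].
  h[0] = 1 + 1/4·h[0] + 3/8·h[2]
  h[2] = 1 + 1/2·h[0] + 1/4·h[2]
Solving the 2×2 linear system over states ≠ 1 gives exactly h = [3, 0, 10/3] (h[1] = 0 is the target).

h = [3.0000, 0.0000, 3.3333]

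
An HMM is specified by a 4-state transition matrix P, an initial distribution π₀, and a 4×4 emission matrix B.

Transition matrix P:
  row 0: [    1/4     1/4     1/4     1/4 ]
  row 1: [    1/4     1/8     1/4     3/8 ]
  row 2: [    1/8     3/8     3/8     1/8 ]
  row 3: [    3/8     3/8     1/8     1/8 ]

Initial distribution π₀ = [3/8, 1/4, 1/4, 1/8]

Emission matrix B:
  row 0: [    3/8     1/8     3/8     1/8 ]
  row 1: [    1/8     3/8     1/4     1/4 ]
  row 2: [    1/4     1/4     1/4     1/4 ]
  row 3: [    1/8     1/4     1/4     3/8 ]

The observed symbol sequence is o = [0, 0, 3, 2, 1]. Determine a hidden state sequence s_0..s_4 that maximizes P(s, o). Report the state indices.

path = [0, 0, 3, 0, 1]

t=0: δ = [1.406e-01, 3.125e-02, 6.250e-02, 1.562e-02]  (obs o_0=0)
t=1: δ = [1.318e-02, 4.395e-03, 8.789e-03, 4.395e-03]  ψ = [0, 0, 0, 0]  (obs o_1=0)
t=2: δ = [4.120e-04, 8.240e-04, 8.240e-04, 1.236e-03]  ψ = [0, 0, 0, 0]  (obs o_2=3)
t=3: δ = [1.738e-04, 1.159e-04, 7.725e-05, 7.725e-05]  ψ = [3, 3, 2, 1]  (obs o_3=2)
t=4: δ = [5.431e-06, 1.629e-05, 1.086e-05, 1.086e-05]  ψ = [0, 0, 0, 0]  (obs o_4=1)
backtrack: best end state = 1; path = [0, 0, 3, 0, 1]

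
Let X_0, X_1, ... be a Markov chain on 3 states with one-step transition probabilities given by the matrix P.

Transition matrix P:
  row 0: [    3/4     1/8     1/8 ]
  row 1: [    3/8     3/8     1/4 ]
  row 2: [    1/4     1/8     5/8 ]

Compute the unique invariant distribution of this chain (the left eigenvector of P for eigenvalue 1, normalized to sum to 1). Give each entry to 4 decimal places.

Balance equations π_j = Σ_i π_i·P[i][j]:
  π_0 = 3/4·π_0 + 3/8·π_1 + 1/4·π_2
  π_1 = 1/8·π_0 + 3/8·π_1 + 1/8·π_2
  normalize: π_0 + π_1 + π_2 = 1
Solving the linear system gives exactly π = [13/24, 1/6, 7/24].

π = [0.5417, 0.1667, 0.2917]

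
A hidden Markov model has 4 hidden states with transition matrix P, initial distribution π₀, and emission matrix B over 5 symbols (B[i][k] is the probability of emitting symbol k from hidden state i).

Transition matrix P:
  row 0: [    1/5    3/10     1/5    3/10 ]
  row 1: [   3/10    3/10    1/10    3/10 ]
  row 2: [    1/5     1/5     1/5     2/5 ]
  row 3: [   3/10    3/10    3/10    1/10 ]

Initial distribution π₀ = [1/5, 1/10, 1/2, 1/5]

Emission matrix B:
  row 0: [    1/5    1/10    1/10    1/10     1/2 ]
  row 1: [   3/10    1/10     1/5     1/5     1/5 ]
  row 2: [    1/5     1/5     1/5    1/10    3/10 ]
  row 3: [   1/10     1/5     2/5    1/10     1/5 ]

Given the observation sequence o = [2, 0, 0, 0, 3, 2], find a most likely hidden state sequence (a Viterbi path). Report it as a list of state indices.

path = [3, 1, 1, 1, 1, 3]

t=0: δ = [2.000e-02, 2.000e-02, 1.000e-01, 8.000e-02]  (obs o_0=2)
t=1: δ = [4.800e-03, 7.200e-03, 4.800e-03, 4.000e-03]  ψ = [3, 3, 3, 2]  (obs o_1=0)
t=2: δ = [4.320e-04, 6.480e-04, 2.400e-04, 2.160e-04]  ψ = [1, 1, 3, 1]  (obs o_2=0)
t=3: δ = [3.888e-05, 5.832e-05, 1.728e-05, 1.944e-05]  ψ = [1, 1, 0, 1]  (obs o_3=0)
t=4: δ = [1.750e-06, 3.499e-06, 7.776e-07, 1.750e-06]  ψ = [1, 1, 0, 1]  (obs o_4=3)
t=5: δ = [1.050e-07, 2.100e-07, 1.050e-07, 4.199e-07]  ψ = [1, 1, 3, 1]  (obs o_5=2)
backtrack: best end state = 3; path = [3, 1, 1, 1, 1, 3]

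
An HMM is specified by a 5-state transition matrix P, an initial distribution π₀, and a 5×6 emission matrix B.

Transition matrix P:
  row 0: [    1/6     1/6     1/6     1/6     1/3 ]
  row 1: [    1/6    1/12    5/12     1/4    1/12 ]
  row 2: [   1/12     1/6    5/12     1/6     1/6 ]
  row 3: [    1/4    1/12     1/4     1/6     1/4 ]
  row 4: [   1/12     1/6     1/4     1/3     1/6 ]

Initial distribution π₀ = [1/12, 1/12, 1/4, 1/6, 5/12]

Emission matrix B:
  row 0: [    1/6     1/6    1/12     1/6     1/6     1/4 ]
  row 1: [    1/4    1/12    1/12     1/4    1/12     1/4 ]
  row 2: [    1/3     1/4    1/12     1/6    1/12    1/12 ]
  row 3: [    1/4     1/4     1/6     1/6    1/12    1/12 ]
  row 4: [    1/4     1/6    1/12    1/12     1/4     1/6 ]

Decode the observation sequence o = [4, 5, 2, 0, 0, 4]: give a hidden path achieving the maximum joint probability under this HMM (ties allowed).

path = [4, 1, 2, 2, 2, 4]

t=0: δ = [1.389e-02, 6.944e-03, 2.083e-02, 1.389e-02, 1.042e-01]  (obs o_0=4)
t=1: δ = [2.170e-03, 4.340e-03, 2.170e-03, 2.894e-03, 2.894e-03]  ψ = [4, 4, 4, 4, 4]  (obs o_1=5)
t=2: δ = [6.028e-05, 4.019e-05, 1.507e-04, 1.808e-04, 6.028e-05]  ψ = [1, 4, 1, 1, 0]  (obs o_2=2)
t=3: δ = [7.535e-06, 6.279e-06, 2.093e-05, 7.535e-06, 1.130e-05]  ψ = [3, 2, 2, 3, 3]  (obs o_3=0)
t=4: δ = [3.140e-07, 8.721e-07, 2.907e-06, 9.419e-07, 8.721e-07]  ψ = [3, 2, 2, 4, 2]  (obs o_4=0)
t=5: δ = [4.038e-08, 4.038e-08, 1.009e-07, 4.038e-08, 1.211e-07]  ψ = [2, 2, 2, 2, 2]  (obs o_5=4)
backtrack: best end state = 4; path = [4, 1, 2, 2, 2, 4]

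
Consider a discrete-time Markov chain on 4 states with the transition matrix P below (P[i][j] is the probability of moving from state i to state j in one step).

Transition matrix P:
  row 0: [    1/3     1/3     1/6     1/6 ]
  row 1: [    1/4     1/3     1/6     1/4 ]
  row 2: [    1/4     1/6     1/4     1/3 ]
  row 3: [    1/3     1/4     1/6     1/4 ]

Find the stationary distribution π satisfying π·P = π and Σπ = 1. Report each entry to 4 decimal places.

π = [0.2946, 0.2830, 0.1818, 0.2406]

Balance equations π_j = Σ_i π_i·P[i][j]:
  π_0 = 1/3·π_0 + 1/4·π_1 + 1/4·π_2 + 1/3·π_3
  π_1 = 1/3·π_0 + 1/3·π_1 + 1/6·π_2 + 1/4·π_3
  π_2 = 1/6·π_0 + 1/6·π_1 + 1/4·π_2 + 1/6·π_3
  normalize: π_0 + π_1 + π_2 + π_3 = 1
Solving the linear system gives exactly π = [431/1463, 414/1463, 2/11, 32/133].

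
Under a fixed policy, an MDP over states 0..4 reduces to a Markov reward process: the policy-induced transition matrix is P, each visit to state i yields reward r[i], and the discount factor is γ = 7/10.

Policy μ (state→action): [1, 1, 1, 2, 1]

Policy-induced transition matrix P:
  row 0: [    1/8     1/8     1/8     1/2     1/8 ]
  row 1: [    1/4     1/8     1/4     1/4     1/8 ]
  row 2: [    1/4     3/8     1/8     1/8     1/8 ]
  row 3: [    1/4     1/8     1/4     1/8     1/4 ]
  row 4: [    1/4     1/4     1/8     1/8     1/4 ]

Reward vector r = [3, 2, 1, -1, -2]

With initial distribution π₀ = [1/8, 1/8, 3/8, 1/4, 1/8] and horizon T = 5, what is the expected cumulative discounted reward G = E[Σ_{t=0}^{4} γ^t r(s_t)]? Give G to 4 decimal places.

G = 1.7559

t=0: π = [0.1250, 0.1250, 0.3750, 0.2500, 0.1250], E[r] = 0.5000, γ^t·E[r] = 0.500000, running G = 0.500000
t=1: π = [0.2344, 0.2344, 0.1719, 0.1875, 0.1719], E[r] = 0.8125, γ^t·E[r] = 0.568750, running G = 1.068750
t=2: π = [0.2207, 0.1895, 0.1777, 0.2422, 0.1699], E[r] = 0.6367, γ^t·E[r] = 0.311992, running G = 1.380742
t=3: π = [0.2224, 0.1907, 0.1790, 0.2314, 0.1765], E[r] = 0.6431, γ^t·E[r] = 0.220572, running G = 1.601314
t=4: π = [0.2222, 0.1918, 0.1778, 0.2322, 0.1760], E[r] = 0.6437, γ^t·E[r] = 0.154561, running G = 1.755875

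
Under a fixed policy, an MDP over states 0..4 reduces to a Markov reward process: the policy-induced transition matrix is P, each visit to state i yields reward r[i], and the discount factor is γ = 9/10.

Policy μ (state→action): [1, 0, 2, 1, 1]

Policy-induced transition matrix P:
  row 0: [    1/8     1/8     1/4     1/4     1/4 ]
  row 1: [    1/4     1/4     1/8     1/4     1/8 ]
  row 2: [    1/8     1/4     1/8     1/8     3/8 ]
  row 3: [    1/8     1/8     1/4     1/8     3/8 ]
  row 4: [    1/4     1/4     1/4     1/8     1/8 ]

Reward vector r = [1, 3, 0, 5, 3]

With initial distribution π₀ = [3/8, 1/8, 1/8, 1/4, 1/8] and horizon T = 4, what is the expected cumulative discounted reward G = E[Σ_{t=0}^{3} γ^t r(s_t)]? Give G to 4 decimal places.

G = 8.1994

t=0: π = [0.3750, 0.1250, 0.1250, 0.2500, 0.1250], E[r] = 2.3750, γ^t·E[r] = 2.375000, running G = 2.375000
t=1: π = [0.1563, 0.1719, 0.2188, 0.1875, 0.2656], E[r] = 2.4063, γ^t·E[r] = 2.165625, running G = 4.540625
t=2: π = [0.1797, 0.2070, 0.2012, 0.1660, 0.2461], E[r] = 2.3691, γ^t·E[r] = 1.919004, running G = 6.459629
t=3: π = [0.1816, 0.2068, 0.1990, 0.1733, 0.2393], E[r] = 2.3865, γ^t·E[r] = 1.739740, running G = 8.199369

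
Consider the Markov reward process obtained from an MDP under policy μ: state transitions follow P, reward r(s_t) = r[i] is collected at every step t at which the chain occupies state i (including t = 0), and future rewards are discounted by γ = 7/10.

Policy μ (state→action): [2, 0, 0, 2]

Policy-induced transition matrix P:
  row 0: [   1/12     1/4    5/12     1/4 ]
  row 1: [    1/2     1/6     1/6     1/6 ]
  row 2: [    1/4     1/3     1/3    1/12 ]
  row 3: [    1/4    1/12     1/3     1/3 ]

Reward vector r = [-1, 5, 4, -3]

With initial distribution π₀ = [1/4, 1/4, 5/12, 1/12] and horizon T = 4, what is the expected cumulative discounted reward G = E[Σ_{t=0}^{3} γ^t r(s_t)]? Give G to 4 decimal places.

G = 4.9207

t=0: π = [0.2500, 0.2500, 0.4167, 0.0833], E[r] = 2.4167, γ^t·E[r] = 2.416667, running G = 2.416667
t=1: π = [0.2708, 0.2500, 0.3125, 0.1667], E[r] = 1.7292, γ^t·E[r] = 1.210417, running G = 3.627083
t=2: π = [0.2674, 0.2274, 0.3142, 0.1910], E[r] = 1.5538, γ^t·E[r] = 0.761372, running G = 4.388455
t=3: π = [0.2623, 0.2254, 0.3177, 0.1946], E[r] = 1.5518, γ^t·E[r] = 0.532265, running G = 4.920720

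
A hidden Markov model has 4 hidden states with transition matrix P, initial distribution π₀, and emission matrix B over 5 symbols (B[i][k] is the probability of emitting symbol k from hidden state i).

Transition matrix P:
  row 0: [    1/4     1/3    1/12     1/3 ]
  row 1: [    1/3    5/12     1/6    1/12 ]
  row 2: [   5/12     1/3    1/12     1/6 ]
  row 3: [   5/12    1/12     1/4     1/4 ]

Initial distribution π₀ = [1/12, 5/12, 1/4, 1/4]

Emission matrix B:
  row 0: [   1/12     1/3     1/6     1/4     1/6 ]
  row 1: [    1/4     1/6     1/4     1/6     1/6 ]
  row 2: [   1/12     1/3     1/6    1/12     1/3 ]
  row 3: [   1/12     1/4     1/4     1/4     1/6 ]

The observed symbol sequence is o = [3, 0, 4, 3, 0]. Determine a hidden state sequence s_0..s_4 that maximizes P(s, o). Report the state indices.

t=0: δ = [2.083e-02, 6.944e-02, 2.083e-02, 6.250e-02]  (obs o_0=3)
t=1: δ = [2.170e-03, 7.234e-03, 1.302e-03, 1.302e-03]  ψ = [3, 1, 3, 3]  (obs o_1=0)
t=2: δ = [4.019e-04, 5.023e-04, 4.019e-04, 1.206e-04]  ψ = [1, 1, 1, 0]  (obs o_2=4)
t=3: δ = [4.186e-05, 3.489e-05, 6.977e-06, 3.349e-05]  ψ = [1, 1, 1, 0]  (obs o_3=3)
t=4: δ = [1.163e-06, 3.634e-06, 6.977e-07, 1.163e-06]  ψ = [3, 1, 3, 0]  (obs o_4=0)
backtrack: best end state = 1; path = [1, 1, 1, 1, 1]

path = [1, 1, 1, 1, 1]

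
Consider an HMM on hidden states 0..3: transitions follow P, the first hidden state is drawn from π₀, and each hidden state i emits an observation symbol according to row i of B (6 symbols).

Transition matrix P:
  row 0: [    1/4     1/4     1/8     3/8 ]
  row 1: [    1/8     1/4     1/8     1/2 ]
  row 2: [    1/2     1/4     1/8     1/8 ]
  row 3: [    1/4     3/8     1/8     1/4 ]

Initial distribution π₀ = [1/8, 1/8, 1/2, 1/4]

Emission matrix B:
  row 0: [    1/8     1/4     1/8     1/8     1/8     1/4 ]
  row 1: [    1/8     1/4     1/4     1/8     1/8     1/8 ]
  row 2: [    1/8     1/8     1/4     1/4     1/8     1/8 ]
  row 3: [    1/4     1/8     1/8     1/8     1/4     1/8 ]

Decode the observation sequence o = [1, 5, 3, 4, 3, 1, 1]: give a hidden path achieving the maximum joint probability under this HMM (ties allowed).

path = [2, 0, 1, 3, 1, 3, 1]

t=0: δ = [3.125e-02, 3.125e-02, 6.250e-02, 3.125e-02]  (obs o_0=1)
t=1: δ = [7.812e-03, 1.953e-03, 9.766e-04, 1.953e-03]  ψ = [2, 2, 2, 1]  (obs o_1=5)
t=2: δ = [2.441e-04, 2.441e-04, 2.441e-04, 3.662e-04]  ψ = [0, 0, 0, 0]  (obs o_2=3)
t=3: δ = [1.526e-05, 1.717e-05, 5.722e-06, 3.052e-05]  ψ = [2, 3, 3, 1]  (obs o_3=4)
t=4: δ = [9.537e-07, 1.431e-06, 9.537e-07, 1.073e-06]  ψ = [3, 3, 3, 1]  (obs o_4=3)
t=5: δ = [1.192e-07, 1.006e-07, 2.235e-08, 8.941e-08]  ψ = [2, 3, 1, 1]  (obs o_5=1)
t=6: δ = [7.451e-09, 8.382e-09, 1.863e-09, 6.286e-09]  ψ = [0, 3, 0, 1]  (obs o_6=1)
backtrack: best end state = 1; path = [2, 0, 1, 3, 1, 3, 1]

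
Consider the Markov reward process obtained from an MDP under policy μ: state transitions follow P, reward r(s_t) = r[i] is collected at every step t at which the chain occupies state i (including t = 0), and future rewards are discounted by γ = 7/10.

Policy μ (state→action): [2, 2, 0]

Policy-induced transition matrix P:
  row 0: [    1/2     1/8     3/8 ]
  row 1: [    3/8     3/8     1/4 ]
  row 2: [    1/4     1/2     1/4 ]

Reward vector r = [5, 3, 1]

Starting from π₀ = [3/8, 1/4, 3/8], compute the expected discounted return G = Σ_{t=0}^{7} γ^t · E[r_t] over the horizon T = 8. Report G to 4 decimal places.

t=0: π = [0.3750, 0.2500, 0.3750], E[r] = 3.0000, γ^t·E[r] = 3.000000, running G = 3.000000
t=1: π = [0.3750, 0.3281, 0.2969], E[r] = 3.1563, γ^t·E[r] = 2.209375, running G = 5.209375
t=2: π = [0.3848, 0.3184, 0.2969], E[r] = 3.1758, γ^t·E[r] = 1.556133, running G = 6.765508
t=3: π = [0.3860, 0.3159, 0.2981], E[r] = 3.1758, γ^t·E[r] = 1.089293, running G = 7.854801
t=4: π = [0.3860, 0.3158, 0.2982], E[r] = 3.1755, γ^t·E[r] = 0.762432, running G = 8.617233
t=5: π = [0.3860, 0.3158, 0.2982], E[r] = 3.1754, γ^t·E[r] = 0.533696, running G = 9.150928
t=6: π = [0.3860, 0.3158, 0.2982], E[r] = 3.1754, γ^t·E[r] = 0.373587, running G = 9.524516
t=7: π = [0.3860, 0.3158, 0.2982], E[r] = 3.1754, γ^t·E[r] = 0.261511, running G = 9.786027

G = 9.7860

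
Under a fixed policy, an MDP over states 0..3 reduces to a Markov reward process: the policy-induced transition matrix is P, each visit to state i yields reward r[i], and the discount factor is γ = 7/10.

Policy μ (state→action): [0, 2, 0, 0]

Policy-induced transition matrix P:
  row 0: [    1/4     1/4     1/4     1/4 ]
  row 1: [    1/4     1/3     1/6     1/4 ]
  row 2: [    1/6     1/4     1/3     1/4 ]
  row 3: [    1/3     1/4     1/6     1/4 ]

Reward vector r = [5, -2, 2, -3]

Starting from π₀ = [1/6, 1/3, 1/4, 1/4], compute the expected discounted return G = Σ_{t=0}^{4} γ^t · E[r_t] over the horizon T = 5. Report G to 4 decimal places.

t=0: π = [0.1667, 0.3333, 0.2500, 0.2500], E[r] = -0.0833, γ^t·E[r] = -0.083333, running G = -0.083333
t=1: π = [0.2500, 0.2778, 0.2222, 0.2500], E[r] = 0.3889, γ^t·E[r] = 0.272222, running G = 0.188889
t=2: π = [0.2523, 0.2731, 0.2245, 0.2500], E[r] = 0.4144, γ^t·E[r] = 0.203032, running G = 0.391921
t=3: π = [0.2521, 0.2728, 0.2251, 0.2500], E[r] = 0.4153, γ^t·E[r] = 0.142454, running G = 0.534375
t=4: π = [0.2521, 0.2727, 0.2252, 0.2500], E[r] = 0.4153, γ^t·E[r] = 0.099714, running G = 0.634088

G = 0.6341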